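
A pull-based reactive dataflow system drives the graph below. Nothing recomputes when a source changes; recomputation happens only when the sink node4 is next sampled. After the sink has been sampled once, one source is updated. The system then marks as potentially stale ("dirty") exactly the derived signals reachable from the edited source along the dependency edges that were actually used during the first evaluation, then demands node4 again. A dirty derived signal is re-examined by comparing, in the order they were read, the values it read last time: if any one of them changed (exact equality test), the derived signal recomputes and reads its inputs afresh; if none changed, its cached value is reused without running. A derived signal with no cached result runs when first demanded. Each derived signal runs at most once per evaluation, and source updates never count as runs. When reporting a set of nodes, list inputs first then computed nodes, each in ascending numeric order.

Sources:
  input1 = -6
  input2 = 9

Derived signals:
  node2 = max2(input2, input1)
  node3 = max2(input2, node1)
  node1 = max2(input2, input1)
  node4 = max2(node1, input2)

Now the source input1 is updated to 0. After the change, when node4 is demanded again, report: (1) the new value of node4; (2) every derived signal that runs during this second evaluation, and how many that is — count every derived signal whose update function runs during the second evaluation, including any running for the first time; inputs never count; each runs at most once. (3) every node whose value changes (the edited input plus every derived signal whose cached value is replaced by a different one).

New value of node4: 9.
Derived signals that run: node1 — 1 in total.
Values that change: input1.
Key observation: the change is absorbed at node1 — it re-runs but produces the same value, and the output's value is unchanged.

First evaluation (everything demanded from the output):
  node1 = max2(9, -6) = 9
  node4 = max2(9, 9) = 9

Propagation after the edit:
  node1: runs — input1 -6->0; result 9 (same value as before).
  node4: checked — values it read are unchanged (node1 unchanged, input2 unchanged); reused cached 9 without running.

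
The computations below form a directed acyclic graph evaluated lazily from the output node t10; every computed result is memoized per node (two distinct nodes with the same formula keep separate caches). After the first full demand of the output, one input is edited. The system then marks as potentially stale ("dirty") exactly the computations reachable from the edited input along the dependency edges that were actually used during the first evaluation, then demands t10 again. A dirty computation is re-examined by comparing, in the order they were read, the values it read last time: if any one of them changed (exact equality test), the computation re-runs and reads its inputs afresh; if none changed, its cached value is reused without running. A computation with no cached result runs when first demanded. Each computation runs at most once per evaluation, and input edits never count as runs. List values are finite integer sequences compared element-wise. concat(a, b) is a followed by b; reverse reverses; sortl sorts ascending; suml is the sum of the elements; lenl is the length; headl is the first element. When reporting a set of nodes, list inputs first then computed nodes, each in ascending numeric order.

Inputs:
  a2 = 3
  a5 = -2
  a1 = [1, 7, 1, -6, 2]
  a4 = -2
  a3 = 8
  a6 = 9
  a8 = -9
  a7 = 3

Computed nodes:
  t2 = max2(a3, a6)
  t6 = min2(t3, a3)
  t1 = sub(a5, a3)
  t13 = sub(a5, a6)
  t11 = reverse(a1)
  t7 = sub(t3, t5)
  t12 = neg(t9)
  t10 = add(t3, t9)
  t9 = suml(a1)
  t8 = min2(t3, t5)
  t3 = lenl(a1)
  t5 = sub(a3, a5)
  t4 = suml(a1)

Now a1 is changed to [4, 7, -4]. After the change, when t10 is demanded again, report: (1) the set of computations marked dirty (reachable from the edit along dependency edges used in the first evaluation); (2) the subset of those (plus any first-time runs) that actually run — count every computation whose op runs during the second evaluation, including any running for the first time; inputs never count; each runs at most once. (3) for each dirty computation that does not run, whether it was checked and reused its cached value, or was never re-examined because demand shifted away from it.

The edit dirties: t3, t9, t10.
3 computations run: t3, t9, t10.
No dirty computation escaped a run.

First demand of the output computes:
  t3 = lenl([1, 7, 1, -6, 2]) = 5
  t9 = suml([1, 7, 1, -6, 2]) = 5
  t10 = add(5, 5) = 10

After the edit, cleaning proceeds:
  t3: a read changed (a1 [1, 7, 1, -6, 2]->[4, 7, -4]) — executes, giving 3.
  t9: a read changed (a1 [1, 7, 1, -6, 2]->[4, 7, -4]) — executes, giving 7.
  t10: a read changed (t3 5->3; t9 5->7) — executes, giving 10 — identical to its old value.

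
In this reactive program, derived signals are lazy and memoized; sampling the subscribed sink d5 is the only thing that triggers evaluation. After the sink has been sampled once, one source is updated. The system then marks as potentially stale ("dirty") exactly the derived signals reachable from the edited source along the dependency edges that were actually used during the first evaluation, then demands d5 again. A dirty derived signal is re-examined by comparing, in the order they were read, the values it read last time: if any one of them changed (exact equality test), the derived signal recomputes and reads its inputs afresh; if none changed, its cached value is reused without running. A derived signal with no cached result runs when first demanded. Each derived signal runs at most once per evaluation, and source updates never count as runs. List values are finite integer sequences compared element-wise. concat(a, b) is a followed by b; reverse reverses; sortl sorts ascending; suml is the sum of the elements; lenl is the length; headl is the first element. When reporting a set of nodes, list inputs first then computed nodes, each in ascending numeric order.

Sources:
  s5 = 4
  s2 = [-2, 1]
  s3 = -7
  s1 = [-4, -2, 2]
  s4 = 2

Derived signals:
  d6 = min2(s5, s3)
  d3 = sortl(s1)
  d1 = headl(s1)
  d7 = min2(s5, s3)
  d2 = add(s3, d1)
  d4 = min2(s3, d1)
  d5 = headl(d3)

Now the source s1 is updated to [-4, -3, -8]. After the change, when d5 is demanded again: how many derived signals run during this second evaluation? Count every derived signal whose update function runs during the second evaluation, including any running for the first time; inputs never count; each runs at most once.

First demand of the output computes:
  d3 = sortl([-4, -2, 2]) = [-4, -2, 2]
  d5 = headl([-4, -2, 2]) = -4

After the edit, cleaning proceeds:
  d3: a read changed (s1 [-4, -2, 2]->[-4, -3, -8]) — executes, giving [-8, -4, -3].
  d5: a read changed (d3 [-4, -2, 2]->[-8, -4, -3]) — executes, giving -8.

2 derived signals run: d3, d5.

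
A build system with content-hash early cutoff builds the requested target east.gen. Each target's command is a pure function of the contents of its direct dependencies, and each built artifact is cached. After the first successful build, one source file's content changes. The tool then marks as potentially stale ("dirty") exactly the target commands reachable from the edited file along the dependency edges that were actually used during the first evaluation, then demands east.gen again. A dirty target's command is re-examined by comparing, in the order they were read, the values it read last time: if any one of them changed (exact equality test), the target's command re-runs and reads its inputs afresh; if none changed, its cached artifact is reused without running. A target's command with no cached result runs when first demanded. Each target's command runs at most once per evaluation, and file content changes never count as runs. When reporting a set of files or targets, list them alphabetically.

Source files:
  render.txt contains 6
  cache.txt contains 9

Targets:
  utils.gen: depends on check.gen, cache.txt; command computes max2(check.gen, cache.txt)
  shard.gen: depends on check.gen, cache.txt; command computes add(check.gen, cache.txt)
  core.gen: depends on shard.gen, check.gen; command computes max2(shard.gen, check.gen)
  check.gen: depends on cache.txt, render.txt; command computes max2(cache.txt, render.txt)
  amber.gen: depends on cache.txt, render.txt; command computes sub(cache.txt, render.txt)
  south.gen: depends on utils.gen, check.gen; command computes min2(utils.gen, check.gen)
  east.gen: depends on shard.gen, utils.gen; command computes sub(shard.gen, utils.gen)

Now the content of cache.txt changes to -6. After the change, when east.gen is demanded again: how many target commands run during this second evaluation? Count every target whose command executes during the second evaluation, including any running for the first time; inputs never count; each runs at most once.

Target commands that run: check.gen, east.gen, shard.gen, utils.gen — 4 in total.

First evaluation (everything demanded from the output):
  check.gen = max2(9, 6) = 9
  shard.gen = add(9, 9) = 18
  utils.gen = max2(9, 9) = 9
  east.gen = sub(18, 9) = 9

Propagation after the edit:
  check.gen: runs — cache.txt 9->-6; result 6.
  shard.gen: runs — check.gen 9->6; cache.txt 9->-6; result 0.
  utils.gen: runs — check.gen 9->6; cache.txt 9->-6; result 6.
  east.gen: runs — shard.gen 18->0; utils.gen 9->6; result -6.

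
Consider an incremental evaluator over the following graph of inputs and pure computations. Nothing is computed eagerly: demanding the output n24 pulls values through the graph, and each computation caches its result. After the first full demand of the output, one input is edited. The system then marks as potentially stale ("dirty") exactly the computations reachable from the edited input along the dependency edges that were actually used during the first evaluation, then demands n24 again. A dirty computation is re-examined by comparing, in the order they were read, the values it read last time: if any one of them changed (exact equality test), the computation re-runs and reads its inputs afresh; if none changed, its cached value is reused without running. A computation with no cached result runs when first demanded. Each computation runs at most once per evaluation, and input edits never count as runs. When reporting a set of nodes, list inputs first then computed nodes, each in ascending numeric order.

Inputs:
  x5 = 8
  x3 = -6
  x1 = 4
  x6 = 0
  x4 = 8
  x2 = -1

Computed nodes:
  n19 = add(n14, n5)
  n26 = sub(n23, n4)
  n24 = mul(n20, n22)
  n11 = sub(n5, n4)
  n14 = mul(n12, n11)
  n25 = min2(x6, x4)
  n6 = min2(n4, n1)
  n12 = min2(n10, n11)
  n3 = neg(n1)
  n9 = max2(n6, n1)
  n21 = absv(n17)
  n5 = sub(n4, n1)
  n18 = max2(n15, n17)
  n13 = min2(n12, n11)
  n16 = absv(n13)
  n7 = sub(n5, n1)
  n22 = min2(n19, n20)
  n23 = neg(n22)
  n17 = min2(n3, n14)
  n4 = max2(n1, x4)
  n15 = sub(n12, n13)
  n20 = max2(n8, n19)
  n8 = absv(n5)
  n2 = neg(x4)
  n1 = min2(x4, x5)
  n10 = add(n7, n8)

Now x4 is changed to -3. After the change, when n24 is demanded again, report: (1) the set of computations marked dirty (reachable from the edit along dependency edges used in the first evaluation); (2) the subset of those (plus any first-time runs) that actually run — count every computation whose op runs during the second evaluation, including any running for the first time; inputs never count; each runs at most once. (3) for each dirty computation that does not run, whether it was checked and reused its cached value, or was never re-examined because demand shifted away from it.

Initial pass — values computed on the first demand:
  n1 = min2(8, 8) = 8
  n4 = max2(8, 8) = 8
  n5 = sub(8, 8) = 0
  n7 = sub(0, 8) = -8
  n8 = absv(0) = 0
  n10 = add(-8, 0) = -8
  n11 = sub(0, 8) = -8
  n12 = min2(-8, -8) = -8
  n14 = mul(-8, -8) = 64
  n19 = add(64, 0) = 64
  n20 = max2(0, 64) = 64
  n22 = min2(64, 64) = 64
  n24 = mul(64, 64) = 4096

Second demand — change propagation:
  n1: re-runs because x4 8->-3; new result -3.
  n4: re-runs because n1 8->-3; x4 8->-3; new result -3.
  n5: re-runs because n4 8->-3; n1 8->-3; new result 0 (unchanged).
  n7: re-runs because n1 8->-3; new result 3.
  n8: re-examined; everything it read last time is the same (n5 unchanged) — cache 0 kept, no run.
  n10: re-runs because n7 -8->3; new result 3.
  n11: re-runs because n4 8->-3; new result 3.
  n12: re-runs because n10 -8->3; n11 -8->3; new result 3.
  n14: re-runs because n12 -8->3; n11 -8->3; new result 9.
  n19: re-runs because n14 64->9; new result 9.
  n20: re-runs because n19 64->9; new result 9.
  n22: re-runs because n19 64->9; n20 64->9; new result 9.
  n24: re-runs because n20 64->9; n22 64->9; new result 81.

The important point: at n8 every value read last time is unchanged, so the dirty flag clears without a run.

Dirty set: n1, n4, n5, n7, n8, n10, n11, n12, n14, n19, n20, n22, n24.
Run set: n1, n4, n5, n7, n10, n11, n12, n14, n19, n20, n22, n24 (12 run).
Re-examined without running (cache reused): n8.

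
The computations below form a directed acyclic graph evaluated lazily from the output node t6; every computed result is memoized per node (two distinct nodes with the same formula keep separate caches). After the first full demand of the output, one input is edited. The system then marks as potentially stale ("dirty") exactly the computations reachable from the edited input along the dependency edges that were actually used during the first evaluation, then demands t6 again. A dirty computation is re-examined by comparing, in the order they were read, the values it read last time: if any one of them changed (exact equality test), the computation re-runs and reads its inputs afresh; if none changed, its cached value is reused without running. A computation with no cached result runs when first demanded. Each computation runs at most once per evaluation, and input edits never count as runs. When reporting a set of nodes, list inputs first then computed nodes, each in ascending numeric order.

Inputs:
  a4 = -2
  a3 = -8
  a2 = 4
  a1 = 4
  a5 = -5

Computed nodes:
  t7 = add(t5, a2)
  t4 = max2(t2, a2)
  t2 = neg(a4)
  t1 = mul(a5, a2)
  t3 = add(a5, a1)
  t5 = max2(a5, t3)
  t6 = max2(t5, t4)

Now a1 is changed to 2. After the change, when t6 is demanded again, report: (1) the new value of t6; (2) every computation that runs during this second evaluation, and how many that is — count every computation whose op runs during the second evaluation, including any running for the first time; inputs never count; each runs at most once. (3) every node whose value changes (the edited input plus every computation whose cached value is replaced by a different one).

Demanding t6 again yields 4.
3 computations run: t3, t5, t6.
The nodes whose values change: a1, t3, t5.

First demand of the output computes:
  t2 = neg(-2) = 2
  t3 = add(-5, 4) = -1
  t4 = max2(2, 4) = 4
  t5 = max2(-5, -1) = -1
  t6 = max2(-1, 4) = 4

After the edit, cleaning proceeds:
  t3: a read changed (a1 4->2) — executes, giving -3.
  t5: a read changed (t3 -1->-3) — executes, giving -3.
  t6: a read changed (t5 -1->-3) — executes, giving 4 — identical to its old value.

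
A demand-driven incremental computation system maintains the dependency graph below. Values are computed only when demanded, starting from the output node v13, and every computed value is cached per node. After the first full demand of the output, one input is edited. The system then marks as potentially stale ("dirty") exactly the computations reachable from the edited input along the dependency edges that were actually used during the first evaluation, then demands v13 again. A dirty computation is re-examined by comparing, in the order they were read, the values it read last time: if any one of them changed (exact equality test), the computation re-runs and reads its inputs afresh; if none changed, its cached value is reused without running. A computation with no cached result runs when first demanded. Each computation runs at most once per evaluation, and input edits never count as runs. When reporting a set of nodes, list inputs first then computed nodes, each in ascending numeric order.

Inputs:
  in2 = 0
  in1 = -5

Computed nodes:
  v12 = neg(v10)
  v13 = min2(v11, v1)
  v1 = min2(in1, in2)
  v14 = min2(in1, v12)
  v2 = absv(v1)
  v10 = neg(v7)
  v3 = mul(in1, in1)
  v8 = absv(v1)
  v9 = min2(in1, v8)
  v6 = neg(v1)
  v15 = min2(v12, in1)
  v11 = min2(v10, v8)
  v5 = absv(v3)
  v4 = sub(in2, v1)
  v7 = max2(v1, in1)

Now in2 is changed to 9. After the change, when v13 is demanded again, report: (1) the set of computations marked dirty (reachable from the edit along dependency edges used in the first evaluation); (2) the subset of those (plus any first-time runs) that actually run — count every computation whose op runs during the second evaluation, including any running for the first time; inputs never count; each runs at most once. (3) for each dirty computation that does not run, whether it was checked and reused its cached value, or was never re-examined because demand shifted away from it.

Marked dirty: v1, v7, v8, v10, v11, v13.
Computations that run: v1 — 1 in total.
Checked but reused from cache: v7, v8, v10, v11, v13.
Key observation: the change is absorbed at v1 — it re-runs but produces the same value, and the output's value is unchanged.

First evaluation (everything demanded from the output):
  v1 = min2(-5, 0) = -5
  v7 = max2(-5, -5) = -5
  v8 = absv(-5) = 5
  v10 = neg(-5) = 5
  v11 = min2(5, 5) = 5
  v13 = min2(5, -5) = -5

Propagation after the edit:
  v1: runs — in2 0->9; result -5 (same value as before).
  v7: checked — values it read are unchanged (v1 unchanged, in1 unchanged); reused cached -5 without running.
  v8: checked — values it read are unchanged (v1 unchanged); reused cached 5 without running.
  v10: checked — values it read are unchanged (v7 unchanged); reused cached 5 without running.
  v11: checked — values it read are unchanged (v10 unchanged, v8 unchanged); reused cached 5 without running.
  v13: checked — values it read are unchanged (v11 unchanged, v1 unchanged); reused cached -5 without running.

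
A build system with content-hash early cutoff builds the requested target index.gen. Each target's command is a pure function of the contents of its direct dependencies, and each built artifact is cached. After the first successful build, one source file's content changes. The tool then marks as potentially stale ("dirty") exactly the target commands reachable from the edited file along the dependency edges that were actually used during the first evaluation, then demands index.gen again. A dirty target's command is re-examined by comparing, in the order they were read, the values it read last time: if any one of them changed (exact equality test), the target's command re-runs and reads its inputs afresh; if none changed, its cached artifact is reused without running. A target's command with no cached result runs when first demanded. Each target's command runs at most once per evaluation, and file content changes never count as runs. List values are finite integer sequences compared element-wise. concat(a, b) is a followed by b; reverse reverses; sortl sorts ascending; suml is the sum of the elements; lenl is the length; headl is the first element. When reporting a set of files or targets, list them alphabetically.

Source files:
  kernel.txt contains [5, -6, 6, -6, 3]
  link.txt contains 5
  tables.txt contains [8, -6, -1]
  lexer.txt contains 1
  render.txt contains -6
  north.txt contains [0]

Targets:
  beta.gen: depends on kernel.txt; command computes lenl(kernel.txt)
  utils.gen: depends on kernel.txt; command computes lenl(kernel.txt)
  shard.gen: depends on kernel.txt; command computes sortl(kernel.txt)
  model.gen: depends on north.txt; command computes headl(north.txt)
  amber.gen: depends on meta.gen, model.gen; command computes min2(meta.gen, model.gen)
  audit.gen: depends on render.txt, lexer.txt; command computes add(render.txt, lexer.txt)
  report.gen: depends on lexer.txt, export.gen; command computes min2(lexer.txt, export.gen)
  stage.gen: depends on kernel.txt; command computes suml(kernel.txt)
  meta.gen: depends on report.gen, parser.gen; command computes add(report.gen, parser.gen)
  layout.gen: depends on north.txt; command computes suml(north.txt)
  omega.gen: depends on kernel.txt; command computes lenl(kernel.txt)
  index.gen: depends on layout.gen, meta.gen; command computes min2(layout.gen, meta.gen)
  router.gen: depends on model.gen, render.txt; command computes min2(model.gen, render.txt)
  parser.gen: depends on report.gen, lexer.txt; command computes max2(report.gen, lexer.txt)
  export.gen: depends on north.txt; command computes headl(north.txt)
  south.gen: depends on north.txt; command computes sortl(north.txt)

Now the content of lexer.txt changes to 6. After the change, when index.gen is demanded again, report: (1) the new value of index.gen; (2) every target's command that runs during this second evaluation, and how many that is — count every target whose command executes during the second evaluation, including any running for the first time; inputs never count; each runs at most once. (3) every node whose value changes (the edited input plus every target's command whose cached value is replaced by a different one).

New value of index.gen: 0.
Target commands that run: index.gen, meta.gen, parser.gen, report.gen — 4 in total.
Values that change: lexer.txt, meta.gen, parser.gen.

First evaluation (everything demanded from the output):
  export.gen = headl([0]) = 0
  layout.gen = suml([0]) = 0
  report.gen = min2(1, 0) = 0
  parser.gen = max2(0, 1) = 1
  meta.gen = add(0, 1) = 1
  index.gen = min2(0, 1) = 0

Propagation after the edit:
  report.gen: runs — lexer.txt 1->6; result 0 (same value as before).
  parser.gen: runs — lexer.txt 1->6; result 6.
  meta.gen: runs — parser.gen 1->6; result 6.
  index.gen: runs — meta.gen 1->6; result 0 (same value as before).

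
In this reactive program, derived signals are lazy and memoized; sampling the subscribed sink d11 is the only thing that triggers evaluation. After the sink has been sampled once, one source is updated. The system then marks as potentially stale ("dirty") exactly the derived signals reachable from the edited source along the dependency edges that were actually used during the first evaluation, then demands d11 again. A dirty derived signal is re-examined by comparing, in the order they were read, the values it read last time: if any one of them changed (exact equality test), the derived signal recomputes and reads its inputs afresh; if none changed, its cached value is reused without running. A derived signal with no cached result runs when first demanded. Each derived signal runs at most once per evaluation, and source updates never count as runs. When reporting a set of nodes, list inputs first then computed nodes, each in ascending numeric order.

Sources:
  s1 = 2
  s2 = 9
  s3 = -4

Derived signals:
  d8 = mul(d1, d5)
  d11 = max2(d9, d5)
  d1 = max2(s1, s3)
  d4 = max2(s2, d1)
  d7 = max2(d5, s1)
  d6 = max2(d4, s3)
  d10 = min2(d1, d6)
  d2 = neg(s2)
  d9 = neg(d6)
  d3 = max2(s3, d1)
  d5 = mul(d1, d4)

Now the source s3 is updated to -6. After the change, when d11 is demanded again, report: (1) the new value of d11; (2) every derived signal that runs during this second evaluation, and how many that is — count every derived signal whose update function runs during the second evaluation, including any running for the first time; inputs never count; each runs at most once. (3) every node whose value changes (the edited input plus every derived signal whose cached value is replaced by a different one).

First demand of the output computes:
  d1 = max2(2, -4) = 2
  d4 = max2(9, 2) = 9
  d5 = mul(2, 9) = 18
  d6 = max2(9, -4) = 9
  d9 = neg(9) = -9
  d11 = max2(-9, 18) = 18

After the edit, cleaning proceeds:
  d1: a read changed (s3 -4->-6) — executes, giving 2 — identical to its old value.
  d4: dirty, but its reads are unchanged (s2 unchanged, d1 unchanged); cached 9 stands.
  d5: dirty, but its reads are unchanged (d1 unchanged, d4 unchanged); cached 18 stands.
  d6: a read changed (s3 -4->-6) — executes, giving 9 — identical to its old value.
  d9: dirty, but its reads are unchanged (d6 unchanged); cached -9 stands.
  d11: dirty, but its reads are unchanged (d9 unchanged, d5 unchanged); cached 18 stands.

Note where the cutoff bites: d4 is checked, finds nothing changed, and keeps its cache.

Demanding d11 again yields 18.
2 derived signals run: d1, d6.
The nodes whose values change: s3.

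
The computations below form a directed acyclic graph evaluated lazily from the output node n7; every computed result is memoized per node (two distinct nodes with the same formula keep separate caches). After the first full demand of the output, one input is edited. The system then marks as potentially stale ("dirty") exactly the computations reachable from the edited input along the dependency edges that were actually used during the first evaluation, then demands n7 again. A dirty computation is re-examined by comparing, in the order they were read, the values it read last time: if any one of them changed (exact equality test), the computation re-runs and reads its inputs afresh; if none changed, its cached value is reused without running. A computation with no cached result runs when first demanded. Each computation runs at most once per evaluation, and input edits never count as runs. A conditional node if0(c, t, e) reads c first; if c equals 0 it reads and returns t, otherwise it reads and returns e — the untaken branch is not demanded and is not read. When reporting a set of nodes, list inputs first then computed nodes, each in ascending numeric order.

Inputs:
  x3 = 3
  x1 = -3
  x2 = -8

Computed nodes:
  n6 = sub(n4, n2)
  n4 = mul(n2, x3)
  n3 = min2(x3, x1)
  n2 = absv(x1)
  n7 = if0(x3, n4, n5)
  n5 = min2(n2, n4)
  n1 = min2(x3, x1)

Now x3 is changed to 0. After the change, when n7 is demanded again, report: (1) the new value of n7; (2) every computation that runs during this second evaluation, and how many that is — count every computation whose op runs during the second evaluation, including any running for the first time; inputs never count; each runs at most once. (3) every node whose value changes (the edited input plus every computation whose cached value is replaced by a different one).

First demand of the output computes:
  n2 = absv(-3) = 3
  n4 = mul(3, 3) = 9
  n5 = min2(3, 9) = 3
  n7 = if0(x3=3 -> else branch n5) = 3

After the edit, cleaning proceeds:
  n4: a read changed (x3 3->0) — executes, giving 0.
  n5: stays stale; no demand reaches it after the flip.
  n7: a read changed (x3 3->0) — executes, giving 0.

Note the branch switch — demand abandons n5, which is never re-examined.

Demanding n7 again yields 0.
2 computations run: n4, n7.
The nodes whose values change: x3, n4, n7.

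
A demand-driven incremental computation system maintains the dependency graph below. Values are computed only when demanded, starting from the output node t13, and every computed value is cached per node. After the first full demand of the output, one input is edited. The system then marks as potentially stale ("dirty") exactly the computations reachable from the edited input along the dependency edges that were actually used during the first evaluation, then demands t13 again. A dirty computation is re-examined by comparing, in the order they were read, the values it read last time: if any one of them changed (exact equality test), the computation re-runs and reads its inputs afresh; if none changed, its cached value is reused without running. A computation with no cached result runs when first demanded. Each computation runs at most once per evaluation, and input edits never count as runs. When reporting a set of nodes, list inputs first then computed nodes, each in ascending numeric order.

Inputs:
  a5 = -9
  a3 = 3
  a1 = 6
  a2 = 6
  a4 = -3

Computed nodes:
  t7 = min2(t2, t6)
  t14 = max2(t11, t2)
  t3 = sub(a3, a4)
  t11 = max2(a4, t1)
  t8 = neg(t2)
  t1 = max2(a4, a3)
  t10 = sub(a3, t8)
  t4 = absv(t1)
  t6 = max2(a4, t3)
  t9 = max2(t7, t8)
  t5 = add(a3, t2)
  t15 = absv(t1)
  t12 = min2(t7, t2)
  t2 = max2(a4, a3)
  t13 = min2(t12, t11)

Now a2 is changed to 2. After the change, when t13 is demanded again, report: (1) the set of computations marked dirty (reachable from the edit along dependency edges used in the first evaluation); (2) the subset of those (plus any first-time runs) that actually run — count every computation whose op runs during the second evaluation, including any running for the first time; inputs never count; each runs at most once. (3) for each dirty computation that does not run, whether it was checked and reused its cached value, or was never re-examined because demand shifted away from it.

First evaluation (everything demanded from the output):
  t1 = max2(-3, 3) = 3
  t2 = max2(-3, 3) = 3
  t3 = sub(3, -3) = 6
  t6 = max2(-3, 6) = 6
  t7 = min2(3, 6) = 3
  t11 = max2(-3, 3) = 3
  t12 = min2(3, 3) = 3
  t13 = min2(3, 3) = 3

Propagation after the edit:
  a2 feeds no computation that the output demands — nothing is marked dirty and nothing runs.

Key observation: a2 is never demanded by the output, so the edit triggers no recomputation at all.

Marked dirty: none.
Computations that run: none — 0 in total.
Every dirty computation ran.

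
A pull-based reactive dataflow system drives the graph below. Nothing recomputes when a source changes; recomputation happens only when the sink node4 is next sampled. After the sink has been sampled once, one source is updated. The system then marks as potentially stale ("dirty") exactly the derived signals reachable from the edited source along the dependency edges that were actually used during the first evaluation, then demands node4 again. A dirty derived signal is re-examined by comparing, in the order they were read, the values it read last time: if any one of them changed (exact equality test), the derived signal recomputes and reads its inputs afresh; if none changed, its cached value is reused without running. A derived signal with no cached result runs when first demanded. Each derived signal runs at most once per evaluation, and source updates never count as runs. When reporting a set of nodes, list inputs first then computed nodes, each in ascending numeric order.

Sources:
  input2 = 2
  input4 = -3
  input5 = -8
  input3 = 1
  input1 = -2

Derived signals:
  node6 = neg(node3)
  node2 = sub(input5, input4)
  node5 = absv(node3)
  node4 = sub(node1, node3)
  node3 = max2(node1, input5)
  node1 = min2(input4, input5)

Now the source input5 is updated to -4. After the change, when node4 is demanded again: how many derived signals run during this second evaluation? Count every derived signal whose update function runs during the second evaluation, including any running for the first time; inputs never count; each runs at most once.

First evaluation (everything demanded from the output):
  node1 = min2(-3, -8) = -8
  node3 = max2(-8, -8) = -8
  node4 = sub(-8, -8) = 0

Propagation after the edit:
  node1: runs — input5 -8->-4; result -4.
  node3: runs — node1 -8->-4; input5 -8->-4; result -4.
  node4: runs — node1 -8->-4; node3 -8->-4; result 0 (same value as before).

Derived signals that run: node1, node3, node4 — 3 in total.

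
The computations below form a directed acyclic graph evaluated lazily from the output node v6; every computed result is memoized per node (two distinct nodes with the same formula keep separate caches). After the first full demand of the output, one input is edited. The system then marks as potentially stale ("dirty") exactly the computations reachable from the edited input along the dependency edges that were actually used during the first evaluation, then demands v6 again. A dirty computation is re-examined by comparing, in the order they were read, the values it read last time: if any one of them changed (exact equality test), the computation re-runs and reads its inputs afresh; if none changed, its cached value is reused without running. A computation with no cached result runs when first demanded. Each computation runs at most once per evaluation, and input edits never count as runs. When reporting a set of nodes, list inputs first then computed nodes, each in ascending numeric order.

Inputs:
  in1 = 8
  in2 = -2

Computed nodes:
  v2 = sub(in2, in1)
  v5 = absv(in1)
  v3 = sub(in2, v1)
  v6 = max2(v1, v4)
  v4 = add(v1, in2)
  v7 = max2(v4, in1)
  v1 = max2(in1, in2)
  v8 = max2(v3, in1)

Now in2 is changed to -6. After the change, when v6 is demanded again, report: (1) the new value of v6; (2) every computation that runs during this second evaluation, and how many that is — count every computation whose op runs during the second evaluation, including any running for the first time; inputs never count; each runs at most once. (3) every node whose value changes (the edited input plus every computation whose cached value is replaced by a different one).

Demanding v6 again yields 8.
3 computations run: v1, v4, v6.
The nodes whose values change: in2, v4.

First demand of the output computes:
  v1 = max2(8, -2) = 8
  v4 = add(8, -2) = 6
  v6 = max2(8, 6) = 8

After the edit, cleaning proceeds:
  v1: a read changed (in2 -2->-6) — executes, giving 8 — identical to its old value.
  v4: a read changed (in2 -2->-6) — executes, giving 2.
  v6: a read changed (v4 6->2) — executes, giving 8 — identical to its old value.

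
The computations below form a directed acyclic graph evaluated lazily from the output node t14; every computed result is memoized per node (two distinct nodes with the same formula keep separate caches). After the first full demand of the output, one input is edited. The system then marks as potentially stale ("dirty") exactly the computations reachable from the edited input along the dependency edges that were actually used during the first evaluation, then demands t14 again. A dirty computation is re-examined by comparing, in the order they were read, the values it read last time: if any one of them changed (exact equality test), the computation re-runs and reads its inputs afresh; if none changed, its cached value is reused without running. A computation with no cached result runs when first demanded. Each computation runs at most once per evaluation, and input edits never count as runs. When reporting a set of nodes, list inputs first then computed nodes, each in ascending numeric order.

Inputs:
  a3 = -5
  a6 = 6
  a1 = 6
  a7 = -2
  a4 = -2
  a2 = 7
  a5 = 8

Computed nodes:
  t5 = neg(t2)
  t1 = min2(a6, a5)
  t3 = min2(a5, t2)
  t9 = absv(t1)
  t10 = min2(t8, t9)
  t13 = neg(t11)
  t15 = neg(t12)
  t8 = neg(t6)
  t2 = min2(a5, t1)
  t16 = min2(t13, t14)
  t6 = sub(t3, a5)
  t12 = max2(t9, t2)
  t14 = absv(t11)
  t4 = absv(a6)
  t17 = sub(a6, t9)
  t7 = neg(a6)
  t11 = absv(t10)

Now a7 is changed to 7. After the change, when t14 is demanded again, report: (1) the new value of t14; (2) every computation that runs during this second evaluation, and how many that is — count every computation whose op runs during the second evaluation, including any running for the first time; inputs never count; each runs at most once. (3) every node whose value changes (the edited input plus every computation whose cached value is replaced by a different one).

Demanding t14 again yields 2.
0 computations run: none.
The nodes whose values change: a7.
Note the shortcut — nothing in the graph depends on a7 at all, so no recomputation happens.

First demand of the output computes:
  t1 = min2(6, 8) = 6
  t2 = min2(8, 6) = 6
  t3 = min2(8, 6) = 6
  t6 = sub(6, 8) = -2
  t8 = neg(-2) = 2
  t9 = absv(6) = 6
  t10 = min2(2, 6) = 2
  t11 = absv(2) = 2
  t14 = absv(2) = 2

After the edit, cleaning proceeds:
  no node depends on a7 at all; the second demand re-runs nothing.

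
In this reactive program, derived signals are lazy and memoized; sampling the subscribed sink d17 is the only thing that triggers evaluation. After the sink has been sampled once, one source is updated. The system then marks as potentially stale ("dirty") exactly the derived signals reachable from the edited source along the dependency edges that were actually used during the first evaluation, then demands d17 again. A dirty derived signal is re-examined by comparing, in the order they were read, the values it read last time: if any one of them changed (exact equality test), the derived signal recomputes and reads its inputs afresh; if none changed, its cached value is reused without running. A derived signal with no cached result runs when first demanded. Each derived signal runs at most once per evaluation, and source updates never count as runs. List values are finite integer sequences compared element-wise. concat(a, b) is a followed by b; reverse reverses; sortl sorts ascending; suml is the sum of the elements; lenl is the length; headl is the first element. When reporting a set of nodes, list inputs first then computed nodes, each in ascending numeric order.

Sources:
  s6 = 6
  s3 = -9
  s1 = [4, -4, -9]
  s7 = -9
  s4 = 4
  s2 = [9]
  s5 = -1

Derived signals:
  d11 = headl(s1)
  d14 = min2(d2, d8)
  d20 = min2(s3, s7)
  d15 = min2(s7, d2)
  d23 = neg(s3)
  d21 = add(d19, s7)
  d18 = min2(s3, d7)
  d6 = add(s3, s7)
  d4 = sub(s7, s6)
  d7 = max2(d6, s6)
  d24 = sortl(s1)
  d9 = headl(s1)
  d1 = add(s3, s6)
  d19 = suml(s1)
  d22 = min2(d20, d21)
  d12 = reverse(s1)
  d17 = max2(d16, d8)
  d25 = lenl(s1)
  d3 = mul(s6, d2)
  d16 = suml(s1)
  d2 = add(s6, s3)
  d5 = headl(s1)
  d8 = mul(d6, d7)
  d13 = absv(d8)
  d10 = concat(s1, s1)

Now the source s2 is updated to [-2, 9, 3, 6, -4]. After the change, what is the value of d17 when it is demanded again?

First demand of the output computes:
  d6 = add(-9, -9) = -18
  d7 = max2(-18, 6) = 6
  d8 = mul(-18, 6) = -108
  d16 = suml([4, -4, -9]) = -9
  d17 = max2(-9, -108) = -9

After the edit, cleaning proceeds:
  no node depends on s2 at all; the second demand re-runs nothing.

Note the shortcut — nothing in the graph depends on s2 at all, so no recomputation happens.

Demanding d17 again yields -9.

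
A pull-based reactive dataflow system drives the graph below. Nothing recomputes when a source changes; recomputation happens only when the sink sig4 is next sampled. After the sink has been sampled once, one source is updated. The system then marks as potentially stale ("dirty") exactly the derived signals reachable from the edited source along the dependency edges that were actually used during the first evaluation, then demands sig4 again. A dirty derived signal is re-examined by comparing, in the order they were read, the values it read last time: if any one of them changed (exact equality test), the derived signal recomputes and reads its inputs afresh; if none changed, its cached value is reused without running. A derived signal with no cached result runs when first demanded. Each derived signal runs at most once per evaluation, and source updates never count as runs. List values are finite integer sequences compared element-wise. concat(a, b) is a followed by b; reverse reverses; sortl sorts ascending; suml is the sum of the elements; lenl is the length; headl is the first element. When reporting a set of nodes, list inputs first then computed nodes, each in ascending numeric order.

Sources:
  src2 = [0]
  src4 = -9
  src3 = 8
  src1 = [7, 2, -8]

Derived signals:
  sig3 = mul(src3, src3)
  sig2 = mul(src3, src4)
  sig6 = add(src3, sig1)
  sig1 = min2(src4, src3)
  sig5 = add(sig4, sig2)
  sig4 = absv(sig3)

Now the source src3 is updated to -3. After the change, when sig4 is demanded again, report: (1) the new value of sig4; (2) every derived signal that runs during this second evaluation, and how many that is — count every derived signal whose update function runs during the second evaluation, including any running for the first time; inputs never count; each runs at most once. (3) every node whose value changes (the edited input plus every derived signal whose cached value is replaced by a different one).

New value of sig4: 9.
Derived signals that run: sig3, sig4 — 2 in total.
Values that change: src3, sig3, sig4.

First evaluation (everything demanded from the output):
  sig3 = mul(8, 8) = 64
  sig4 = absv(64) = 64

Propagation after the edit:
  sig3: runs — src3 8->-3; src3 8->-3; result 9.
  sig4: runs — sig3 64->9; result 9.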